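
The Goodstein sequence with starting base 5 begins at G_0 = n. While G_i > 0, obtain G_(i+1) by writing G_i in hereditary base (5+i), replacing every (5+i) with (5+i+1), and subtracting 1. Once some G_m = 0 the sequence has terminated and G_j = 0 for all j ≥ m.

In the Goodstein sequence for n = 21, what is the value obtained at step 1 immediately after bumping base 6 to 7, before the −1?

28

step 0: 21 = 4·5 + 1; sub 6 for 5: 4·6 + 1; = 25; G_1 = 25−1 = 24
step 1: 24 = 4·6; sub 7 for 6: 4·7; = 28; G_2 = 28−1 = 27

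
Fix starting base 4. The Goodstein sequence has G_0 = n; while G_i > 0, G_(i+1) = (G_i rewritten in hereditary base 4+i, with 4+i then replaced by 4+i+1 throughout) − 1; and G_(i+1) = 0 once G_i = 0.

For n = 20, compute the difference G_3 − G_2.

12

G_0 = 20. HB_4(20) = 4^2 + 4. Bump = 30. G_1 = 29.
G_1 = 29. HB_5(29) = 5^2 + 4. Bump = 40. G_2 = 39.
G_2 = 39. HB_6(39) = 6^2 + 3. Bump = 52. G_3 = 51.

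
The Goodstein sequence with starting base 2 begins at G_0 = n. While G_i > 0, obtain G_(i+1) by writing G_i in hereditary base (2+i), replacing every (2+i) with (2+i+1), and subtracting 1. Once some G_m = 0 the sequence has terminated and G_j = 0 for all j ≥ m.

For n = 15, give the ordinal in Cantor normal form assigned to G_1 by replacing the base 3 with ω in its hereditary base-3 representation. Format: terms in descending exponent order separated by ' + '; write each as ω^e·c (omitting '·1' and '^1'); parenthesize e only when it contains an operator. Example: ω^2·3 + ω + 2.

step 0: 15 = 2^(2 + 1) + 2^2 + 2 + 1; sub 3 for 2: 3^(3 + 1) + 3^3 + 3 + 1; = 112; G_1 = 112−1 = 111
step 1: 111 = 3^(3 + 1) + 3^3 + 3; sub 4 for 3: 4^(4 + 1) + 4^4 + 4; = 1284; G_2 = 1284−1 = 1283

ω^(ω + 1) + ω^ω + ω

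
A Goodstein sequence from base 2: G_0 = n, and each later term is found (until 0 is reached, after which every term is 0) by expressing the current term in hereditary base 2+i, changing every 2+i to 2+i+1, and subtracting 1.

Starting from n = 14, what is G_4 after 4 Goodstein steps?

i=0: 14 = 2^(2 + 1) + 2^2 + 2 (b=2); 2→3: 3^(3 + 1) + 3^3 + 3 = 111; 111−1 = 110
i=1: 110 = 3^(3 + 1) + 3^3 + 2 (b=3); 3→4: 4^(4 + 1) + 4^4 + 2 = 1282; 1282−1 = 1281
i=2: 1281 = 4^(4 + 1) + 4^4 + 1 (b=4); 4→5: 5^(5 + 1) + 5^5 + 1 = 18751; 18751−1 = 18750
i=3: 18750 = 5^(5 + 1) + 5^5 (b=5); 5→6: 6^(6 + 1) + 6^6 = 326592; 326592−1 = 326591
i=4: 326591 = 6^(6 + 1) + 5·6^5 + 5·6^4 + 5·6^3 + 5·6^2 + 5·6 + 5 (b=6); 6→7: 7^(7 + 1) + 5·7^5 + 5·7^4 + 5·7^3 + 5·7^2 + 5·7 + 5 = 5862841; 5862841−1 = 5862840

326591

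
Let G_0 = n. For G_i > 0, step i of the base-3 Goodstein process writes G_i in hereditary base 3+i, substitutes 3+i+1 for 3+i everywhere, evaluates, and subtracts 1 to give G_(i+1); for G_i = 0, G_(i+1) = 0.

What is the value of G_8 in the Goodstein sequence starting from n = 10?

10 —HB3→ 3^2 + 1 —bump→ 4^2 + 1 = 17 —(−1)→ 16
16 —HB4→ 4^2 —bump→ 5^2 = 25 —(−1)→ 24
24 —HB5→ 4·5 + 4 —bump→ 4·6 + 4 = 28 —(−1)→ 27
27 —HB6→ 4·6 + 3 —bump→ 4·7 + 3 = 31 —(−1)→ 30
30 —HB7→ 4·7 + 2 —bump→ 4·8 + 2 = 34 —(−1)→ 33
33 —HB8→ 4·8 + 1 —bump→ 4·9 + 1 = 37 —(−1)→ 36
36 —HB9→ 4·9 —bump→ 4·10 = 40 —(−1)→ 39
39 —HB10→ 3·10 + 9 —bump→ 3·11 + 9 = 42 —(−1)→ 41
41 —HB11→ 3·11 + 8 —bump→ 3·12 + 8 = 44 —(−1)→ 43

41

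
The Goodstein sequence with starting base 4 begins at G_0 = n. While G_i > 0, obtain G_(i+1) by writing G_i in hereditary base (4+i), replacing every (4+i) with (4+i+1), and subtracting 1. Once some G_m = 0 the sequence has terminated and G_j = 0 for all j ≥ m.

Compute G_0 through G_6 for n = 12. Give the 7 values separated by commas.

step 0: 12 = 3·4; sub 5 for 4: 3·5; = 15; G_1 = 15−1 = 14
step 1: 14 = 2·5 + 4; sub 6 for 5: 2·6 + 4; = 16; G_2 = 16−1 = 15
step 2: 15 = 2·6 + 3; sub 7 for 6: 2·7 + 3; = 17; G_3 = 17−1 = 16
step 3: 16 = 2·7 + 2; sub 8 for 7: 2·8 + 2; = 18; G_4 = 18−1 = 17
step 4: 17 = 2·8 + 1; sub 9 for 8: 2·9 + 1; = 19; G_5 = 19−1 = 18
step 5: 18 = 2·9; sub 10 for 9: 2·10; = 20; G_6 = 20−1 = 19

12, 14, 15, 16, 17, 18, 19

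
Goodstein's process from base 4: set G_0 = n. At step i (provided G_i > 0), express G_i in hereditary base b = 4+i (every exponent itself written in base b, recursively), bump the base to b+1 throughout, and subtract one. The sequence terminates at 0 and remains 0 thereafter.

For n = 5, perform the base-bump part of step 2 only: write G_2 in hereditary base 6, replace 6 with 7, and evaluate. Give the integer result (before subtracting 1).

5

[0] 5 ≡ 4 + 1 (base 4). Lift 5: 6. −1: 5.
[1] 5 ≡ 5 (base 5). Lift 6: 6. −1: 5.
[2] 5 ≡ 5 (base 6). Lift 7: 5. −1: 4.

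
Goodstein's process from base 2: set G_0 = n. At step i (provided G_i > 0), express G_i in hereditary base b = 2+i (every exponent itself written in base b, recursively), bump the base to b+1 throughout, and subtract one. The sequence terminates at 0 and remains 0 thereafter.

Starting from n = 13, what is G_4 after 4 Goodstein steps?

280711

i=0: 13 = 2^(2 + 1) + 2^2 + 1 (b=2); 2→3: 3^(3 + 1) + 3^3 + 1 = 109; 109−1 = 108
i=1: 108 = 3^(3 + 1) + 3^3 (b=3); 3→4: 4^(4 + 1) + 4^4 = 1280; 1280−1 = 1279
i=2: 1279 = 4^(4 + 1) + 3·4^3 + 3·4^2 + 3·4 + 3 (b=4); 4→5: 5^(5 + 1) + 3·5^3 + 3·5^2 + 3·5 + 3 = 16093; 16093−1 = 16092
i=3: 16092 = 5^(5 + 1) + 3·5^3 + 3·5^2 + 3·5 + 2 (b=5); 5→6: 6^(6 + 1) + 3·6^3 + 3·6^2 + 3·6 + 2 = 280712; 280712−1 = 280711
i=4: 280711 = 6^(6 + 1) + 3·6^3 + 3·6^2 + 3·6 + 1 (b=6); 6→7: 7^(7 + 1) + 3·7^3 + 3·7^2 + 3·7 + 1 = 5765999; 5765999−1 = 5765998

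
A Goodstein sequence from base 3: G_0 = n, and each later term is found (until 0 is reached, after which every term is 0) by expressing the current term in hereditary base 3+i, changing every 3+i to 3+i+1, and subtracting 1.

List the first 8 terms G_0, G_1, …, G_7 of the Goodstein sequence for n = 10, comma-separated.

(0) 10|_3 = 3^2 + 1 ↦ 4^2 + 1|_4 = 17 ⇒ 16
(1) 16|_4 = 4^2 ↦ 5^2|_5 = 25 ⇒ 24
(2) 24|_5 = 4·5 + 4 ↦ 4·6 + 4|_6 = 28 ⇒ 27
(3) 27|_6 = 4·6 + 3 ↦ 4·7 + 3|_7 = 31 ⇒ 30
(4) 30|_7 = 4·7 + 2 ↦ 4·8 + 2|_8 = 34 ⇒ 33
(5) 33|_8 = 4·8 + 1 ↦ 4·9 + 1|_9 = 37 ⇒ 36
(6) 36|_9 = 4·9 ↦ 4·10|_10 = 40 ⇒ 39

10, 16, 24, 27, 30, 33, 36, 39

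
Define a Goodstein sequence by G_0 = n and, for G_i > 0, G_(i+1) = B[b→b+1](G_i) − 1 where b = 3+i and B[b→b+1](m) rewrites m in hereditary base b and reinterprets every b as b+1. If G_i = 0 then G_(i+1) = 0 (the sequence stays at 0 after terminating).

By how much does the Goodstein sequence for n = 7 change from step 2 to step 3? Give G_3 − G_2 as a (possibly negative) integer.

G_0 = 7. HB_3(7) = 2·3 + 1. Bump = 9. G_1 = 8.
G_1 = 8. HB_4(8) = 2·4. Bump = 10. G_2 = 9.
G_2 = 9. HB_5(9) = 5 + 4. Bump = 10. G_3 = 9.

0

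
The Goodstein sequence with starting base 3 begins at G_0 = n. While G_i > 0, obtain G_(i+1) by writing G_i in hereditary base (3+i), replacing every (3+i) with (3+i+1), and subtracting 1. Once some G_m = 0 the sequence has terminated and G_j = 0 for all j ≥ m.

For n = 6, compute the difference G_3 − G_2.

6 —HB3→ 2·3 —bump→ 2·4 = 8 —(−1)→ 7
7 —HB4→ 4 + 3 —bump→ 5 + 3 = 8 —(−1)→ 7
7 —HB5→ 5 + 2 —bump→ 6 + 2 = 8 —(−1)→ 7

0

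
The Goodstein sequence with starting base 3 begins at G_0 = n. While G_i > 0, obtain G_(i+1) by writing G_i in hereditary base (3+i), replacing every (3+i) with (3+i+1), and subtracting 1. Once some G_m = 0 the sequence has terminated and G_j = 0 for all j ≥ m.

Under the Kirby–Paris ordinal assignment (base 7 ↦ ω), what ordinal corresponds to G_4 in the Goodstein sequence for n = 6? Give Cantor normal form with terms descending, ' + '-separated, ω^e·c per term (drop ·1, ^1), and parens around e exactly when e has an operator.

6 —HB3→ 2·3 —bump→ 2·4 = 8 —(−1)→ 7
7 —HB4→ 4 + 3 —bump→ 5 + 3 = 8 —(−1)→ 7
7 —HB5→ 5 + 2 —bump→ 6 + 2 = 8 —(−1)→ 7
7 —HB6→ 6 + 1 —bump→ 7 + 1 = 8 —(−1)→ 7
7 —HB7→ 7 —bump→ 8 = 8 —(−1)→ 7

ω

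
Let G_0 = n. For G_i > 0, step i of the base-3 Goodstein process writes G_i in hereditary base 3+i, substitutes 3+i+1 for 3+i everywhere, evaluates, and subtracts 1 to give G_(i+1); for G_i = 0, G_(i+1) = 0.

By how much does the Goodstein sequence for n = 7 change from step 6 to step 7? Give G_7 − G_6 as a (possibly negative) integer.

0

7 —HB3→ 2·3 + 1 —bump→ 2·4 + 1 = 9 —(−1)→ 8
8 —HB4→ 2·4 —bump→ 2·5 = 10 —(−1)→ 9
9 —HB5→ 5 + 4 —bump→ 6 + 4 = 10 —(−1)→ 9
9 —HB6→ 6 + 3 —bump→ 7 + 3 = 10 —(−1)→ 9
9 —HB7→ 7 + 2 —bump→ 8 + 2 = 10 —(−1)→ 9
9 —HB8→ 8 + 1 —bump→ 9 + 1 = 10 —(−1)→ 9
9 —HB9→ 9 —bump→ 10 = 10 —(−1)→ 9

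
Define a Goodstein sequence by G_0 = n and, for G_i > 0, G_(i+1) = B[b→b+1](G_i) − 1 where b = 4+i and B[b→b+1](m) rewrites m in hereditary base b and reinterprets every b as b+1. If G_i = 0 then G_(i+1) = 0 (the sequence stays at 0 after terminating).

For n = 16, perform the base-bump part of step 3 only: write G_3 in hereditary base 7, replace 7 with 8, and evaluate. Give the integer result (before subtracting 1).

step 0: 16 = 4^2; sub 5 for 4: 5^2; = 25; G_1 = 25−1 = 24
step 1: 24 = 4·5 + 4; sub 6 for 5: 4·6 + 4; = 28; G_2 = 28−1 = 27
step 2: 27 = 4·6 + 3; sub 7 for 6: 4·7 + 3; = 31; G_3 = 31−1 = 30
step 3: 30 = 4·7 + 2; sub 8 for 7: 4·8 + 2; = 34; G_4 = 34−1 = 33

34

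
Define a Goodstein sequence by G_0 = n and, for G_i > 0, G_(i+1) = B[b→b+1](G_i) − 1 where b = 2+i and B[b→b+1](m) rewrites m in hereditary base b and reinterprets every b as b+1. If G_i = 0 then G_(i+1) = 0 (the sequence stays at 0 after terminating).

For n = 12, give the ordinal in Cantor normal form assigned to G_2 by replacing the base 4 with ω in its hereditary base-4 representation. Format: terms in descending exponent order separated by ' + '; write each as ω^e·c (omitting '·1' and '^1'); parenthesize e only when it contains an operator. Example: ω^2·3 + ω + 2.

ω^(ω + 1) + ω^2·2 + ω·2 + 1

(0) 12|_2 = 2^(2 + 1) + 2^2 ↦ 3^(3 + 1) + 3^3|_3 = 108 ⇒ 107
(1) 107|_3 = 3^(3 + 1) + 2·3^2 + 2·3 + 2 ↦ 4^(4 + 1) + 2·4^2 + 2·4 + 2|_4 = 1066 ⇒ 1065
(2) 1065|_4 = 4^(4 + 1) + 2·4^2 + 2·4 + 1 ↦ 5^(5 + 1) + 2·5^2 + 2·5 + 1|_5 = 15686 ⇒ 15685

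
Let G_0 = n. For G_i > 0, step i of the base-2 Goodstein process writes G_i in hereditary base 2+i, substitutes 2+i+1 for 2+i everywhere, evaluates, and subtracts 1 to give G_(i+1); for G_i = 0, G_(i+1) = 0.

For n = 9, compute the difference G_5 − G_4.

2331083

[0] 9 ≡ 2^(2 + 1) + 1 (base 2). Lift 3: 82. −1: 81.
[1] 81 ≡ 3^(3 + 1) (base 3). Lift 4: 1024. −1: 1023.
[2] 1023 ≡ 3·4^4 + 3·4^3 + 3·4^2 + 3·4 + 3 (base 4). Lift 5: 9843. −1: 9842.
[3] 9842 ≡ 3·5^5 + 3·5^3 + 3·5^2 + 3·5 + 2 (base 5). Lift 6: 140744. −1: 140743.
[4] 140743 ≡ 3·6^6 + 3·6^3 + 3·6^2 + 3·6 + 1 (base 6). Lift 7: 2471827. −1: 2471826.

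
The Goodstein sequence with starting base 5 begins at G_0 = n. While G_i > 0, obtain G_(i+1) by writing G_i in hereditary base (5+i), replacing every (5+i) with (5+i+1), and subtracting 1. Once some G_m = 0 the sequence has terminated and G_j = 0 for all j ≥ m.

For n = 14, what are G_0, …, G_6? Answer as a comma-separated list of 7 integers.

14, 15, 16, 17, 18, 19, 19

[0] 14 ≡ 2·5 + 4 (base 5). Lift 6: 16. −1: 15.
[1] 15 ≡ 2·6 + 3 (base 6). Lift 7: 17. −1: 16.
[2] 16 ≡ 2·7 + 2 (base 7). Lift 8: 18. −1: 17.
[3] 17 ≡ 2·8 + 1 (base 8). Lift 9: 19. −1: 18.
[4] 18 ≡ 2·9 (base 9). Lift 10: 20. −1: 19.
[5] 19 ≡ 10 + 9 (base 10). Lift 11: 20. −1: 19.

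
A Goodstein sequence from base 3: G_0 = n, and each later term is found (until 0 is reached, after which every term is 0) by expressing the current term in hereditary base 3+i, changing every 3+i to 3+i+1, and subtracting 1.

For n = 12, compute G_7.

75

base 3: 12 = 3^2 + 3; at 4: 4^2 + 4 = 20; next = 19
base 4: 19 = 4^2 + 3; at 5: 5^2 + 3 = 28; next = 27
base 5: 27 = 5^2 + 2; at 6: 6^2 + 2 = 38; next = 37
base 6: 37 = 6^2 + 1; at 7: 7^2 + 1 = 50; next = 49
base 7: 49 = 7^2; at 8: 8^2 = 64; next = 63
base 8: 63 = 7·8 + 7; at 9: 7·9 + 7 = 70; next = 69
base 9: 69 = 7·9 + 6; at 10: 7·10 + 6 = 76; next = 75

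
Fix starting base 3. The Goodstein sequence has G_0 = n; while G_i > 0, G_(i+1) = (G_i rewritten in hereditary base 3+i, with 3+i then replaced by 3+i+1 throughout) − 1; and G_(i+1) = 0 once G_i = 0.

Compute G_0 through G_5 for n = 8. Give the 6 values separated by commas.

(0) 8|_3 = 2·3 + 2 ↦ 2·4 + 2|_4 = 10 ⇒ 9
(1) 9|_4 = 2·4 + 1 ↦ 2·5 + 1|_5 = 11 ⇒ 10
(2) 10|_5 = 2·5 ↦ 2·6|_6 = 12 ⇒ 11
(3) 11|_6 = 6 + 5 ↦ 7 + 5|_7 = 12 ⇒ 11
(4) 11|_7 = 7 + 4 ↦ 8 + 4|_8 = 12 ⇒ 11

8, 9, 10, 11, 11, 11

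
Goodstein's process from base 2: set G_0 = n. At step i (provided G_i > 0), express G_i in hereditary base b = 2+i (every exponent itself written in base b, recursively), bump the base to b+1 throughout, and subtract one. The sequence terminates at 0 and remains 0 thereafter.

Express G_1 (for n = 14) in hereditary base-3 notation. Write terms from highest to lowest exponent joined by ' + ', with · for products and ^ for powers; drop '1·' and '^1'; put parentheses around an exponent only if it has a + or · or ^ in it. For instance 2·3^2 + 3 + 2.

3^(3 + 1) + 3^3 + 2

i=0: 14 = 2^(2 + 1) + 2^2 + 2 (b=2); 2→3: 3^(3 + 1) + 3^3 + 3 = 111; 111−1 = 110
i=1: 110 = 3^(3 + 1) + 3^3 + 2 (b=3); 3→4: 4^(4 + 1) + 4^4 + 2 = 1282; 1282−1 = 1281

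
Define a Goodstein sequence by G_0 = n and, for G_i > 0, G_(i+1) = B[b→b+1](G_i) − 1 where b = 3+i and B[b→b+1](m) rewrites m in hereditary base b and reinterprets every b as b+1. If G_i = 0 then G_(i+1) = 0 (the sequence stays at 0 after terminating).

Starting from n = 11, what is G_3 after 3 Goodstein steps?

(0) 11|_3 = 3^2 + 2 ↦ 4^2 + 2|_4 = 18 ⇒ 17
(1) 17|_4 = 4^2 + 1 ↦ 5^2 + 1|_5 = 26 ⇒ 25
(2) 25|_5 = 5^2 ↦ 6^2|_6 = 36 ⇒ 35

35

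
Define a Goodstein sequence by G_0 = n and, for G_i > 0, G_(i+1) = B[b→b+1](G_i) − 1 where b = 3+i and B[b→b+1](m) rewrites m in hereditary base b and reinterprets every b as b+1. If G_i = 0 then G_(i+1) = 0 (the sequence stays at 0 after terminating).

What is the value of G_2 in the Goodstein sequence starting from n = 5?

5

[0] 5 ≡ 3 + 2 (base 3). Lift 4: 6. −1: 5.
[1] 5 ≡ 4 + 1 (base 4). Lift 5: 6. −1: 5.
[2] 5 ≡ 5 (base 5). Lift 6: 6. −1: 5.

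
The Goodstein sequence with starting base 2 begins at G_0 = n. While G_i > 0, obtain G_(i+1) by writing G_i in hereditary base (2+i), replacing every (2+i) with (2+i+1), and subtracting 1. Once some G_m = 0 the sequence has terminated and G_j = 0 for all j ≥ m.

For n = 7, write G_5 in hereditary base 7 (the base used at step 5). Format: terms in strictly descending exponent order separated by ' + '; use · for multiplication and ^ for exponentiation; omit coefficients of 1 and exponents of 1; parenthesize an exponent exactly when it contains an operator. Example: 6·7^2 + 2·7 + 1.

7^7

i=0: 7 = 2^2 + 2 + 1 (b=2); 2→3: 3^3 + 3 + 1 = 31; 31−1 = 30
i=1: 30 = 3^3 + 3 (b=3); 3→4: 4^4 + 4 = 260; 260−1 = 259
i=2: 259 = 4^4 + 3 (b=4); 4→5: 5^5 + 3 = 3128; 3128−1 = 3127
i=3: 3127 = 5^5 + 2 (b=5); 5→6: 6^6 + 2 = 46658; 46658−1 = 46657
i=4: 46657 = 6^6 + 1 (b=6); 6→7: 7^7 + 1 = 823544; 823544−1 = 823543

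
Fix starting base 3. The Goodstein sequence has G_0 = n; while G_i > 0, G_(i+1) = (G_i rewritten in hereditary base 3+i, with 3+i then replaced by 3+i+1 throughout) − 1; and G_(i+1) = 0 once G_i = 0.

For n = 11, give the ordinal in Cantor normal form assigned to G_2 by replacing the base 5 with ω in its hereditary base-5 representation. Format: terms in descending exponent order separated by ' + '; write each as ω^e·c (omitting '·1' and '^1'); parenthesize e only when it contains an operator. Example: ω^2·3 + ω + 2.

G_0=11  [base 3] 3^2 + 2  →[3↦4]→  4^2 + 2 = 18  −1 ⇒ G_1=17
G_1=17  [base 4] 4^2 + 1  →[4↦5]→  5^2 + 1 = 26  −1 ⇒ G_2=25
G_2=25  [base 5] 5^2  →[5↦6]→  6^2 = 36  −1 ⇒ G_3=35

ω^2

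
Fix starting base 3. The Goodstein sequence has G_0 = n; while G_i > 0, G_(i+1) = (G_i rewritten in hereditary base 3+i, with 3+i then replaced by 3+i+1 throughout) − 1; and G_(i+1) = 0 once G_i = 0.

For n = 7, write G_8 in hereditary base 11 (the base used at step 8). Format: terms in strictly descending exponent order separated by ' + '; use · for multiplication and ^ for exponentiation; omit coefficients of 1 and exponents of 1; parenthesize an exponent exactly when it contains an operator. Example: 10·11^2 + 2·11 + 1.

base 3: 7 = 2·3 + 1; at 4: 2·4 + 1 = 9; next = 8
base 4: 8 = 2·4; at 5: 2·5 = 10; next = 9
base 5: 9 = 5 + 4; at 6: 6 + 4 = 10; next = 9
base 6: 9 = 6 + 3; at 7: 7 + 3 = 10; next = 9
base 7: 9 = 7 + 2; at 8: 8 + 2 = 10; next = 9
base 8: 9 = 8 + 1; at 9: 9 + 1 = 10; next = 9
base 9: 9 = 9; at 10: 10 = 10; next = 9
base 10: 9 = 9; at 11: 9 = 9; next = 8
base 11: 8 = 8; at 12: 8 = 8; next = 7

8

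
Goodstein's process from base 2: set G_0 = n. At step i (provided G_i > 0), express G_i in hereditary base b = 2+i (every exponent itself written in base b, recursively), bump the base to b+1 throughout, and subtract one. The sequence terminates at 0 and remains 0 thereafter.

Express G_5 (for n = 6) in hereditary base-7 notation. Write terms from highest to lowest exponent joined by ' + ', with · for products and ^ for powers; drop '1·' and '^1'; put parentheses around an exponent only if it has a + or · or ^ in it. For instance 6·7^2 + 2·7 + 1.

6 —HB2→ 2^2 + 2 —bump→ 3^3 + 3 = 30 —(−1)→ 29
29 —HB3→ 3^3 + 2 —bump→ 4^4 + 2 = 258 —(−1)→ 257
257 —HB4→ 4^4 + 1 —bump→ 5^5 + 1 = 3126 —(−1)→ 3125
3125 —HB5→ 5^5 —bump→ 6^6 = 46656 —(−1)→ 46655
46655 —HB6→ 5·6^5 + 5·6^4 + 5·6^3 + 5·6^2 + 5·6 + 5 —bump→ 5·7^5 + 5·7^4 + 5·7^3 + 5·7^2 + 5·7 + 5 = 98040 —(−1)→ 98039

5·7^5 + 5·7^4 + 5·7^3 + 5·7^2 + 5·7 + 4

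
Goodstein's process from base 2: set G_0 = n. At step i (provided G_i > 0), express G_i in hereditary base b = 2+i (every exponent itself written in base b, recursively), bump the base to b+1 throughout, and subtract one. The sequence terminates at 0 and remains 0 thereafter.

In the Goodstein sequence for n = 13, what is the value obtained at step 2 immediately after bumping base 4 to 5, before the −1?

16093

13 —HB2→ 2^(2 + 1) + 2^2 + 1 —bump→ 3^(3 + 1) + 3^3 + 1 = 109 —(−1)→ 108
108 —HB3→ 3^(3 + 1) + 3^3 —bump→ 4^(4 + 1) + 4^4 = 1280 —(−1)→ 1279
1279 —HB4→ 4^(4 + 1) + 3·4^3 + 3·4^2 + 3·4 + 3 —bump→ 5^(5 + 1) + 3·5^3 + 3·5^2 + 3·5 + 3 = 16093 —(−1)→ 16092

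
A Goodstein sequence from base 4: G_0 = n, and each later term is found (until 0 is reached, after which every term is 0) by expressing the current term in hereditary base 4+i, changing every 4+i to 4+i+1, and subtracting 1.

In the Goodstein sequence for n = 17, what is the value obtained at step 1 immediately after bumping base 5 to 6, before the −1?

36

G_0=17  [base 4] 4^2 + 1  →[4↦5]→  5^2 + 1 = 26  −1 ⇒ G_1=25
G_1=25  [base 5] 5^2  →[5↦6]→  6^2 = 36  −1 ⇒ G_2=35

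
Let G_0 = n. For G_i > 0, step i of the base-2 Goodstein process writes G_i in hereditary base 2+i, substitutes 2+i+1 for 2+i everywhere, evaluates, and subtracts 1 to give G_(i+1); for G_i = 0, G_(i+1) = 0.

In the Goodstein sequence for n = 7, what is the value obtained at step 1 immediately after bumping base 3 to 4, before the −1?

260

(0) 7|_2 = 2^2 + 2 + 1 ↦ 3^3 + 3 + 1|_3 = 31 ⇒ 30
(1) 30|_3 = 3^3 + 3 ↦ 4^4 + 4|_4 = 260 ⇒ 259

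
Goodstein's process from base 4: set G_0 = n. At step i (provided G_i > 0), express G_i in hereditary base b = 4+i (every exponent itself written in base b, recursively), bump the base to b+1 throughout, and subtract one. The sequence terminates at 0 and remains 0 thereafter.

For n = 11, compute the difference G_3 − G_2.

1

G_0 = 11. HB_4(11) = 2·4 + 3. Bump = 13. G_1 = 12.
G_1 = 12. HB_5(12) = 2·5 + 2. Bump = 14. G_2 = 13.
G_2 = 13. HB_6(13) = 2·6 + 1. Bump = 15. G_3 = 14.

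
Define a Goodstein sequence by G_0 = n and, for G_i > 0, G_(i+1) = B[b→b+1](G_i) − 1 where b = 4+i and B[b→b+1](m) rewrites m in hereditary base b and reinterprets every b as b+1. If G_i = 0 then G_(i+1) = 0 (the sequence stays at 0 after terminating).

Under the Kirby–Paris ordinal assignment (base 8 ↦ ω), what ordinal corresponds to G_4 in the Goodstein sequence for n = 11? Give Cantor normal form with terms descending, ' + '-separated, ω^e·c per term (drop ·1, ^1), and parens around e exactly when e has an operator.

ω + 7

step 0: 11 = 2·4 + 3; sub 5 for 4: 2·5 + 3; = 13; G_1 = 13−1 = 12
step 1: 12 = 2·5 + 2; sub 6 for 5: 2·6 + 2; = 14; G_2 = 14−1 = 13
step 2: 13 = 2·6 + 1; sub 7 for 6: 2·7 + 1; = 15; G_3 = 15−1 = 14
step 3: 14 = 2·7; sub 8 for 7: 2·8; = 16; G_4 = 16−1 = 15
step 4: 15 = 8 + 7; sub 9 for 8: 9 + 7; = 16; G_5 = 16−1 = 15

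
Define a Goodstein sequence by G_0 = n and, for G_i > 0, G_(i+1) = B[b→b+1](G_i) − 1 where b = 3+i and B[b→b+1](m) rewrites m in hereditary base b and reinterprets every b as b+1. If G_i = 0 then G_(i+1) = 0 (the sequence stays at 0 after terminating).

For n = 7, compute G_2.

9

step 0: 7 = 2·3 + 1; sub 4 for 3: 2·4 + 1; = 9; G_1 = 9−1 = 8
step 1: 8 = 2·4; sub 5 for 4: 2·5; = 10; G_2 = 10−1 = 9
step 2: 9 = 5 + 4; sub 6 for 5: 6 + 4; = 10; G_3 = 10−1 = 9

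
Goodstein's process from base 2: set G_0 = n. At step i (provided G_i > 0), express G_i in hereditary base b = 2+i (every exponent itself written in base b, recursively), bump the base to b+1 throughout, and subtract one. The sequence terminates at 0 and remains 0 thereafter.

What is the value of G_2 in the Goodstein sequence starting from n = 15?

base 2: 15 = 2^(2 + 1) + 2^2 + 2 + 1; at 3: 3^(3 + 1) + 3^3 + 3 + 1 = 112; next = 111
base 3: 111 = 3^(3 + 1) + 3^3 + 3; at 4: 4^(4 + 1) + 4^4 + 4 = 1284; next = 1283
base 4: 1283 = 4^(4 + 1) + 4^4 + 3; at 5: 5^(5 + 1) + 5^5 + 3 = 18753; next = 18752

1283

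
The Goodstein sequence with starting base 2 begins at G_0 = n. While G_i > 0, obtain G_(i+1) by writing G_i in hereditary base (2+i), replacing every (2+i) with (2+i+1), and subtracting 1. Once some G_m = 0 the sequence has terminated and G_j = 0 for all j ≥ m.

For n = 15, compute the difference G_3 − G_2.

G_0 = 15. HB_2(15) = 2^(2 + 1) + 2^2 + 2 + 1. Bump = 112. G_1 = 111.
G_1 = 111. HB_3(111) = 3^(3 + 1) + 3^3 + 3. Bump = 1284. G_2 = 1283.
G_2 = 1283. HB_4(1283) = 4^(4 + 1) + 4^4 + 3. Bump = 18753. G_3 = 18752.

17469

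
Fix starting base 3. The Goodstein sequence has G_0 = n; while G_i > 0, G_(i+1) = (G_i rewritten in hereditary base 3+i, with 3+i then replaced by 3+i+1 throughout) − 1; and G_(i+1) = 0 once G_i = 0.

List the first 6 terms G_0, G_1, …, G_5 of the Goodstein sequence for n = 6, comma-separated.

6, 7, 7, 7, 7, 7

6 —HB3→ 2·3 —bump→ 2·4 = 8 —(−1)→ 7
7 —HB4→ 4 + 3 —bump→ 5 + 3 = 8 —(−1)→ 7
7 —HB5→ 5 + 2 —bump→ 6 + 2 = 8 —(−1)→ 7
7 —HB6→ 6 + 1 —bump→ 7 + 1 = 8 —(−1)→ 7
7 —HB7→ 7 —bump→ 8 = 8 —(−1)→ 7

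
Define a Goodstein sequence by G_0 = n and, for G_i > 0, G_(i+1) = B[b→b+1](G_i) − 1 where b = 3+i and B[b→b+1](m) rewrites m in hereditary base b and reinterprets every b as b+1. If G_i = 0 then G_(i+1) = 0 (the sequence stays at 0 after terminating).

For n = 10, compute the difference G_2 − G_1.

8

G_0 = 10. HB_3(10) = 3^2 + 1. Bump = 17. G_1 = 16.
G_1 = 16. HB_4(16) = 4^2. Bump = 25. G_2 = 24.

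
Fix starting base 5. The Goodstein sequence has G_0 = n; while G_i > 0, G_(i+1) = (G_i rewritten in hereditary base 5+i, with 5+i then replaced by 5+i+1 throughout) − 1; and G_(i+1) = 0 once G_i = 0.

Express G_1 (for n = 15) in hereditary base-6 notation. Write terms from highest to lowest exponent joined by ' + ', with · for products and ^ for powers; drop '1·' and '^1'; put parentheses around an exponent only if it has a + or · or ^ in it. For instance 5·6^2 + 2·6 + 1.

2·6 + 5

(0) 15|_5 = 3·5 ↦ 3·6|_6 = 18 ⇒ 17
(1) 17|_6 = 2·6 + 5 ↦ 2·7 + 5|_7 = 19 ⇒ 18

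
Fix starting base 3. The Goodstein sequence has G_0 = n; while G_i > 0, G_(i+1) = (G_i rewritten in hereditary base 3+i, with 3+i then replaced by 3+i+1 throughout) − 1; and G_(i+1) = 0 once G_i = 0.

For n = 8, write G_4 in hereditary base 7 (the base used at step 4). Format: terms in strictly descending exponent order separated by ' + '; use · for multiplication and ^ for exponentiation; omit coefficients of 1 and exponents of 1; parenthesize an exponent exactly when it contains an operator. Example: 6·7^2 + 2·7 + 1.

7 + 4

G_0 = 8. HB_3(8) = 2·3 + 2. Bump = 10. G_1 = 9.
G_1 = 9. HB_4(9) = 2·4 + 1. Bump = 11. G_2 = 10.
G_2 = 10. HB_5(10) = 2·5. Bump = 12. G_3 = 11.
G_3 = 11. HB_6(11) = 6 + 5. Bump = 12. G_4 = 11.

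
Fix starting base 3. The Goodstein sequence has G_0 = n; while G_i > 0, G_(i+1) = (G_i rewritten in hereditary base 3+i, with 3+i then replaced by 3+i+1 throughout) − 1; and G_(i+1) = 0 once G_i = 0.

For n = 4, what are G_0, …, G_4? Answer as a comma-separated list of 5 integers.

G_0 = 4. HB_3(4) = 3 + 1. Bump = 5. G_1 = 4.
G_1 = 4. HB_4(4) = 4. Bump = 5. G_2 = 4.
G_2 = 4. HB_5(4) = 4. Bump = 4. G_3 = 3.
G_3 = 3. HB_6(3) = 3. Bump = 3. G_4 = 2.

4, 4, 4, 3, 2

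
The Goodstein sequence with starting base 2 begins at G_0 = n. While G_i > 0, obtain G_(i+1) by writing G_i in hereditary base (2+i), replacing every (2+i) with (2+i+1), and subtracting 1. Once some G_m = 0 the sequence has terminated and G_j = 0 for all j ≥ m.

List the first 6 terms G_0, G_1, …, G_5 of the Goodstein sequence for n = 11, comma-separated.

G_0 = 11. HB_2(11) = 2^(2 + 1) + 2 + 1. Bump = 85. G_1 = 84.
G_1 = 84. HB_3(84) = 3^(3 + 1) + 3. Bump = 1028. G_2 = 1027.
G_2 = 1027. HB_4(1027) = 4^(4 + 1) + 3. Bump = 15628. G_3 = 15627.
G_3 = 15627. HB_5(15627) = 5^(5 + 1) + 2. Bump = 279938. G_4 = 279937.
G_4 = 279937. HB_6(279937) = 6^(6 + 1) + 1. Bump = 5764802. G_5 = 5764801.

11, 84, 1027, 15627, 279937, 5764801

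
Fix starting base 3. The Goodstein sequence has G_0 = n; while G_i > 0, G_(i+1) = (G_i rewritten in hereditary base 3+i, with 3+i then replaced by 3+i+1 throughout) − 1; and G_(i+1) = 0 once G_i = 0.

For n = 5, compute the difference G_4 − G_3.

i=0: 5 = 3 + 2 (b=3); 3→4: 4 + 2 = 6; 6−1 = 5
i=1: 5 = 4 + 1 (b=4); 4→5: 5 + 1 = 6; 6−1 = 5
i=2: 5 = 5 (b=5); 5→6: 6 = 6; 6−1 = 5
i=3: 5 = 5 (b=6); 6→7: 5 = 5; 5−1 = 4

-1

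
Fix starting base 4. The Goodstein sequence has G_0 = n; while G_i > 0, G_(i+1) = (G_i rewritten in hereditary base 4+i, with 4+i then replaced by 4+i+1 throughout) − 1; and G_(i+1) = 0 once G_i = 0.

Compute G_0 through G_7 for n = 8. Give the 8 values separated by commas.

8, 9, 9, 9, 9, 9, 9, 8

8 —HB4→ 2·4 —bump→ 2·5 = 10 —(−1)→ 9
9 —HB5→ 5 + 4 —bump→ 6 + 4 = 10 —(−1)→ 9
9 —HB6→ 6 + 3 —bump→ 7 + 3 = 10 —(−1)→ 9
9 —HB7→ 7 + 2 —bump→ 8 + 2 = 10 —(−1)→ 9
9 —HB8→ 8 + 1 —bump→ 9 + 1 = 10 —(−1)→ 9
9 —HB9→ 9 —bump→ 10 = 10 —(−1)→ 9
9 —HB10→ 9 —bump→ 9 = 9 —(−1)→ 8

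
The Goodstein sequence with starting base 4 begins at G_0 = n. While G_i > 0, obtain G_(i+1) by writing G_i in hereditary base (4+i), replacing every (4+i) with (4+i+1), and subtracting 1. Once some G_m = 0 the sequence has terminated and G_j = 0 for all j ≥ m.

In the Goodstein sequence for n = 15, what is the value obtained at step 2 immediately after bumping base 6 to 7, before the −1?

15 —HB4→ 3·4 + 3 —bump→ 3·5 + 3 = 18 —(−1)→ 17
17 —HB5→ 3·5 + 2 —bump→ 3·6 + 2 = 20 —(−1)→ 19

22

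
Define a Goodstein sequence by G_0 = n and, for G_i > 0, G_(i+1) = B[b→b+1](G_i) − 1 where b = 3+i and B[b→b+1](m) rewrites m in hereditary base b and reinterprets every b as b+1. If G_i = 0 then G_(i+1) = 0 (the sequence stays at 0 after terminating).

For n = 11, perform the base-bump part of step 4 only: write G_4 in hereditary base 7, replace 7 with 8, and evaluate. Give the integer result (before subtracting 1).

44

step 0: 11 = 3^2 + 2; sub 4 for 3: 4^2 + 2; = 18; G_1 = 18−1 = 17
step 1: 17 = 4^2 + 1; sub 5 for 4: 5^2 + 1; = 26; G_2 = 26−1 = 25
step 2: 25 = 5^2; sub 6 for 5: 6^2; = 36; G_3 = 36−1 = 35
step 3: 35 = 5·6 + 5; sub 7 for 6: 5·7 + 5; = 40; G_4 = 40−1 = 39
step 4: 39 = 5·7 + 4; sub 8 for 7: 5·8 + 4; = 44; G_5 = 44−1 = 43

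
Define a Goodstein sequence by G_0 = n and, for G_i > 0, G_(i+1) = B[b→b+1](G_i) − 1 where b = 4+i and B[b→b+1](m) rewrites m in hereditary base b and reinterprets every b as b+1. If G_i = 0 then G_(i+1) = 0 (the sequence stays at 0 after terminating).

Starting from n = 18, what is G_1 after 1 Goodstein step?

26

[0] 18 ≡ 4^2 + 2 (base 4). Lift 5: 27. −1: 26.
[1] 26 ≡ 5^2 + 1 (base 5). Lift 6: 37. −1: 36.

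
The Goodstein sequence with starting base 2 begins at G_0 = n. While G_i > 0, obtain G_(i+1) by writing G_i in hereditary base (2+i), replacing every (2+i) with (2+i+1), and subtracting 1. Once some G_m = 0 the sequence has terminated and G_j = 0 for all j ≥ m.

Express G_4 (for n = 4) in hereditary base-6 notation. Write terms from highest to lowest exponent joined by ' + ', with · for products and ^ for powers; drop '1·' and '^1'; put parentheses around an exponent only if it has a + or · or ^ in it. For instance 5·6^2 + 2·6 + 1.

i=0: 4 = 2^2 (b=2); 2→3: 3^3 = 27; 27−1 = 26
i=1: 26 = 2·3^2 + 2·3 + 2 (b=3); 3→4: 2·4^2 + 2·4 + 2 = 42; 42−1 = 41
i=2: 41 = 2·4^2 + 2·4 + 1 (b=4); 4→5: 2·5^2 + 2·5 + 1 = 61; 61−1 = 60
i=3: 60 = 2·5^2 + 2·5 (b=5); 5→6: 2·6^2 + 2·6 = 84; 84−1 = 83
i=4: 83 = 2·6^2 + 6 + 5 (b=6); 6→7: 2·7^2 + 7 + 5 = 110; 110−1 = 109

2·6^2 + 6 + 5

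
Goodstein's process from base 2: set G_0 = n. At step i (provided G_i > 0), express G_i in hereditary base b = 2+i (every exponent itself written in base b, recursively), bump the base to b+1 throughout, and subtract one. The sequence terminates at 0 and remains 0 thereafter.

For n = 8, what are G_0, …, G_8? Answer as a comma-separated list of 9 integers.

8, 80, 553, 6310, 93395, 1647195, 33554571, 774841151, 20000000211

G_0 = 8. HB_2(8) = 2^(2 + 1). Bump = 81. G_1 = 80.
G_1 = 80. HB_3(80) = 2·3^3 + 2·3^2 + 2·3 + 2. Bump = 554. G_2 = 553.
G_2 = 553. HB_4(553) = 2·4^4 + 2·4^2 + 2·4 + 1. Bump = 6311. G_3 = 6310.
G_3 = 6310. HB_5(6310) = 2·5^5 + 2·5^2 + 2·5. Bump = 93396. G_4 = 93395.
G_4 = 93395. HB_6(93395) = 2·6^6 + 2·6^2 + 6 + 5. Bump = 1647196. G_5 = 1647195.
G_5 = 1647195. HB_7(1647195) = 2·7^7 + 2·7^2 + 7 + 4. Bump = 33554572. G_6 = 33554571.
G_6 = 33554571. HB_8(33554571) = 2·8^8 + 2·8^2 + 8 + 3. Bump = 774841152. G_7 = 774841151.
G_7 = 774841151. HB_9(774841151) = 2·9^9 + 2·9^2 + 9 + 2. Bump = 20000000212. G_8 = 20000000211.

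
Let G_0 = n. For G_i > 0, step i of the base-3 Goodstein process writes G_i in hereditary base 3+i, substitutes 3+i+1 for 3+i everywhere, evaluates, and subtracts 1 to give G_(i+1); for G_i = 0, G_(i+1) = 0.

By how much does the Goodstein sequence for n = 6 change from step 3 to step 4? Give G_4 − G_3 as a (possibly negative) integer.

0

[0] 6 ≡ 2·3 (base 3). Lift 4: 8. −1: 7.
[1] 7 ≡ 4 + 3 (base 4). Lift 5: 8. −1: 7.
[2] 7 ≡ 5 + 2 (base 5). Lift 6: 8. −1: 7.
[3] 7 ≡ 6 + 1 (base 6). Lift 7: 8. −1: 7.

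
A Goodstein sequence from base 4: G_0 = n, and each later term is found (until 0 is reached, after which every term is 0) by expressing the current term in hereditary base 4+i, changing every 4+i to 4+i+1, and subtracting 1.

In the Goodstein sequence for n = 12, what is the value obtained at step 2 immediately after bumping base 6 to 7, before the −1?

17

G_0=12  [base 4] 3·4  →[4↦5]→  3·5 = 15  −1 ⇒ G_1=14
G_1=14  [base 5] 2·5 + 4  →[5↦6]→  2·6 + 4 = 16  −1 ⇒ G_2=15
G_2=15  [base 6] 2·6 + 3  →[6↦7]→  2·7 + 3 = 17  −1 ⇒ G_3=16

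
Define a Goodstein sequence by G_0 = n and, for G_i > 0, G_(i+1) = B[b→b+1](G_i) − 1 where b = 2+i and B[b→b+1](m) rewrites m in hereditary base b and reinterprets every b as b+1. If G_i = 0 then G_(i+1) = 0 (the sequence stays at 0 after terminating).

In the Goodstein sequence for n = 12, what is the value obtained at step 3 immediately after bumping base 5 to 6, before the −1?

280020

[0] 12 ≡ 2^(2 + 1) + 2^2 (base 2). Lift 3: 108. −1: 107.
[1] 107 ≡ 3^(3 + 1) + 2·3^2 + 2·3 + 2 (base 3). Lift 4: 1066. −1: 1065.
[2] 1065 ≡ 4^(4 + 1) + 2·4^2 + 2·4 + 1 (base 4). Lift 5: 15686. −1: 15685.
[3] 15685 ≡ 5^(5 + 1) + 2·5^2 + 2·5 (base 5). Lift 6: 280020. −1: 280019.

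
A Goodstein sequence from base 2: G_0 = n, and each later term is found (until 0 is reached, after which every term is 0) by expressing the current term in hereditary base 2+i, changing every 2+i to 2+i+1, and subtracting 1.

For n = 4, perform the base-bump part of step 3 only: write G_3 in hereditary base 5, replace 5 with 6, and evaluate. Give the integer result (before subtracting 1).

step 0: 4 = 2^2; sub 3 for 2: 3^3; = 27; G_1 = 27−1 = 26
step 1: 26 = 2·3^2 + 2·3 + 2; sub 4 for 3: 2·4^2 + 2·4 + 2; = 42; G_2 = 42−1 = 41
step 2: 41 = 2·4^2 + 2·4 + 1; sub 5 for 4: 2·5^2 + 2·5 + 1; = 61; G_3 = 61−1 = 60
step 3: 60 = 2·5^2 + 2·5; sub 6 for 5: 2·6^2 + 2·6; = 84; G_4 = 84−1 = 83

84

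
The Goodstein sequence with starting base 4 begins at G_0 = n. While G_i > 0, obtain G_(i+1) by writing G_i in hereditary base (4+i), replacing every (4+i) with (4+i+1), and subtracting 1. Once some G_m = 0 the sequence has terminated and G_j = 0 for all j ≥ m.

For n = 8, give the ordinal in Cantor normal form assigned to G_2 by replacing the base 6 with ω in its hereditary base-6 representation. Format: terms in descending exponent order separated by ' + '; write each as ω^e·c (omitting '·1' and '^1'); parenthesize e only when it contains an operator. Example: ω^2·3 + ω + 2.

ω + 3

G_0=8  [base 4] 2·4  →[4↦5]→  2·5 = 10  −1 ⇒ G_1=9
G_1=9  [base 5] 5 + 4  →[5↦6]→  6 + 4 = 10  −1 ⇒ G_2=9
G_2=9  [base 6] 6 + 3  →[6↦7]→  7 + 3 = 10  −1 ⇒ G_3=9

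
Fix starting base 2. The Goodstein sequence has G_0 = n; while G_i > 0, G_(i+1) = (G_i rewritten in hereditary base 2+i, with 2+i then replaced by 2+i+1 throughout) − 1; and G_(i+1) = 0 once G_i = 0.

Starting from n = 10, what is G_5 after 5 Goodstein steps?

4215754

(0) 10|_2 = 2^(2 + 1) + 2 ↦ 3^(3 + 1) + 3|_3 = 84 ⇒ 83
(1) 83|_3 = 3^(3 + 1) + 2 ↦ 4^(4 + 1) + 2|_4 = 1026 ⇒ 1025
(2) 1025|_4 = 4^(4 + 1) + 1 ↦ 5^(5 + 1) + 1|_5 = 15626 ⇒ 15625
(3) 15625|_5 = 5^(5 + 1) ↦ 6^(6 + 1)|_6 = 279936 ⇒ 279935
(4) 279935|_6 = 5·6^6 + 5·6^5 + 5·6^4 + 5·6^3 + 5·6^2 + 5·6 + 5 ↦ 5·7^7 + 5·7^5 + 5·7^4 + 5·7^3 + 5·7^2 + 5·7 + 5|_7 = 4215755 ⇒ 4215754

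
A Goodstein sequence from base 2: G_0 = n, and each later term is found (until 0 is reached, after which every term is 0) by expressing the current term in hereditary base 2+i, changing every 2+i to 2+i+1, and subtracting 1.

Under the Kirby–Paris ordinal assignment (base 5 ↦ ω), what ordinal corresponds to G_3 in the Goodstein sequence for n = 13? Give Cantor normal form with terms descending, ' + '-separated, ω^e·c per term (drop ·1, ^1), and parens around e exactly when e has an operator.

ω^(ω + 1) + ω^3·3 + ω^2·3 + ω·3 + 2

step 0: 13 = 2^(2 + 1) + 2^2 + 1; sub 3 for 2: 3^(3 + 1) + 3^3 + 1; = 109; G_1 = 109−1 = 108
step 1: 108 = 3^(3 + 1) + 3^3; sub 4 for 3: 4^(4 + 1) + 4^4; = 1280; G_2 = 1280−1 = 1279
step 2: 1279 = 4^(4 + 1) + 3·4^3 + 3·4^2 + 3·4 + 3; sub 5 for 4: 5^(5 + 1) + 3·5^3 + 3·5^2 + 3·5 + 3; = 16093; G_3 = 16093−1 = 16092
step 3: 16092 = 5^(5 + 1) + 3·5^3 + 3·5^2 + 3·5 + 2; sub 6 for 5: 6^(6 + 1) + 3·6^3 + 3·6^2 + 3·6 + 2; = 280712; G_4 = 280712−1 = 280711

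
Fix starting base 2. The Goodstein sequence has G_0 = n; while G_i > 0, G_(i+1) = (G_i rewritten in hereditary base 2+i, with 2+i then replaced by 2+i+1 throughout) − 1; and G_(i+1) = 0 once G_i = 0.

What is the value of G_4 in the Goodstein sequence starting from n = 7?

i=0: 7 = 2^2 + 2 + 1 (b=2); 2→3: 3^3 + 3 + 1 = 31; 31−1 = 30
i=1: 30 = 3^3 + 3 (b=3); 3→4: 4^4 + 4 = 260; 260−1 = 259
i=2: 259 = 4^4 + 3 (b=4); 4→5: 5^5 + 3 = 3128; 3128−1 = 3127
i=3: 3127 = 5^5 + 2 (b=5); 5→6: 6^6 + 2 = 46658; 46658−1 = 46657
i=4: 46657 = 6^6 + 1 (b=6); 6→7: 7^7 + 1 = 823544; 823544−1 = 823543

46657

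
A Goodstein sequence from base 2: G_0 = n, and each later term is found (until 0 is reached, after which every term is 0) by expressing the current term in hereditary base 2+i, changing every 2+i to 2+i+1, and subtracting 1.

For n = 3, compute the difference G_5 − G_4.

3 —HB2→ 2 + 1 —bump→ 3 + 1 = 4 —(−1)→ 3
3 —HB3→ 3 —bump→ 4 = 4 —(−1)→ 3
3 —HB4→ 3 —bump→ 3 = 3 —(−1)→ 2
2 —HB5→ 2 —bump→ 2 = 2 —(−1)→ 1
1 —HB6→ 1 —bump→ 1 = 1 —(−1)→ 0

-1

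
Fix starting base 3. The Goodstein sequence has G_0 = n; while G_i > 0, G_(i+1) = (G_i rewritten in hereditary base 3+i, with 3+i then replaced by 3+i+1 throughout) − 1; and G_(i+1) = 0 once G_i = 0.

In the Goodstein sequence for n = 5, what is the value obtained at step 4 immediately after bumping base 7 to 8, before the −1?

G_0 = 5. HB_3(5) = 3 + 2. Bump = 6. G_1 = 5.
G_1 = 5. HB_4(5) = 4 + 1. Bump = 6. G_2 = 5.
G_2 = 5. HB_5(5) = 5. Bump = 6. G_3 = 5.
G_3 = 5. HB_6(5) = 5. Bump = 5. G_4 = 4.
G_4 = 4. HB_7(4) = 4. Bump = 4. G_5 = 3.

4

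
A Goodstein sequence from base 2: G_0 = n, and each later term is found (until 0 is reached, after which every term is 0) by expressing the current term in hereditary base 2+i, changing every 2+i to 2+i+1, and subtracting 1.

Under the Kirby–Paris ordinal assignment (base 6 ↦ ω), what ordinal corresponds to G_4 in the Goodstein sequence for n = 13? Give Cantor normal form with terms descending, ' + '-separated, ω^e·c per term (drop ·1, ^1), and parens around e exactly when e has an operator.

ω^(ω + 1) + ω^3·3 + ω^2·3 + ω·3 + 1

(0) 13|_2 = 2^(2 + 1) + 2^2 + 1 ↦ 3^(3 + 1) + 3^3 + 1|_3 = 109 ⇒ 108
(1) 108|_3 = 3^(3 + 1) + 3^3 ↦ 4^(4 + 1) + 4^4|_4 = 1280 ⇒ 1279
(2) 1279|_4 = 4^(4 + 1) + 3·4^3 + 3·4^2 + 3·4 + 3 ↦ 5^(5 + 1) + 3·5^3 + 3·5^2 + 3·5 + 3|_5 = 16093 ⇒ 16092
(3) 16092|_5 = 5^(5 + 1) + 3·5^3 + 3·5^2 + 3·5 + 2 ↦ 6^(6 + 1) + 3·6^3 + 3·6^2 + 3·6 + 2|_6 = 280712 ⇒ 280711
(4) 280711|_6 = 6^(6 + 1) + 3·6^3 + 3·6^2 + 3·6 + 1 ↦ 7^(7 + 1) + 3·7^3 + 3·7^2 + 3·7 + 1|_7 = 5765999 ⇒ 5765998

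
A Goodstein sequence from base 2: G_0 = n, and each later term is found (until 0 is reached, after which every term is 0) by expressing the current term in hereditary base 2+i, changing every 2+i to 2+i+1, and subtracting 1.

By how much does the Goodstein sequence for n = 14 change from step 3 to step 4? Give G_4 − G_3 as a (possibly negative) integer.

(0) 14|_2 = 2^(2 + 1) + 2^2 + 2 ↦ 3^(3 + 1) + 3^3 + 3|_3 = 111 ⇒ 110
(1) 110|_3 = 3^(3 + 1) + 3^3 + 2 ↦ 4^(4 + 1) + 4^4 + 2|_4 = 1282 ⇒ 1281
(2) 1281|_4 = 4^(4 + 1) + 4^4 + 1 ↦ 5^(5 + 1) + 5^5 + 1|_5 = 18751 ⇒ 18750
(3) 18750|_5 = 5^(5 + 1) + 5^5 ↦ 6^(6 + 1) + 6^6|_6 = 326592 ⇒ 326591

307841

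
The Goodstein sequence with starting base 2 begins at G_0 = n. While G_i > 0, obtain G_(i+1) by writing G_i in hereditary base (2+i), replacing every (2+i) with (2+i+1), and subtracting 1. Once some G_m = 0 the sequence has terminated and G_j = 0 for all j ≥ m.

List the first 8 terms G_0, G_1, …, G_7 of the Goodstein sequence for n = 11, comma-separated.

[0] 11 ≡ 2^(2 + 1) + 2 + 1 (base 2). Lift 3: 85. −1: 84.
[1] 84 ≡ 3^(3 + 1) + 3 (base 3). Lift 4: 1028. −1: 1027.
[2] 1027 ≡ 4^(4 + 1) + 3 (base 4). Lift 5: 15628. −1: 15627.
[3] 15627 ≡ 5^(5 + 1) + 2 (base 5). Lift 6: 279938. −1: 279937.
[4] 279937 ≡ 6^(6 + 1) + 1 (base 6). Lift 7: 5764802. −1: 5764801.
[5] 5764801 ≡ 7^(7 + 1) (base 7). Lift 8: 134217728. −1: 134217727.
[6] 134217727 ≡ 7·8^8 + 7·8^7 + 7·8^6 + 7·8^5 + 7·8^4 + 7·8^3 + 7·8^2 + 7·8 + 7 (base 8). Lift 9: 2749609303. −1: 2749609302.

11, 84, 1027, 15627, 279937, 5764801, 134217727, 2749609302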